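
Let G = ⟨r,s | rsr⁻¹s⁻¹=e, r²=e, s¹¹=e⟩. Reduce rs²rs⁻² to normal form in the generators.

Multiply left to right, reducing at each step:
  r · s² = rs²
  (rs²) · r = s²
  (s²) · s⁻² = e

Answer: e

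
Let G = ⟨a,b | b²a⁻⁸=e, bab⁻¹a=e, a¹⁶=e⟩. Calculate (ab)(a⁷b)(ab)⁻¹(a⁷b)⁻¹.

[(ab), (a⁷b)] = (ab)·(a⁷b)·(ab)⁻¹·(a⁷b)⁻¹.
  (ab) · (a⁷b) = a²
  (a²) · (ab⁻¹) = a³b⁻¹
  (a³b⁻¹) · (a⁷b⁻¹) = a⁴

Answer: a⁴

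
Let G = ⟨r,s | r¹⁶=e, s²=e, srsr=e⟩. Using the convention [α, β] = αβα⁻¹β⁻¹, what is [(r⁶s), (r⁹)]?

[(r⁶s), (r⁹)] = (r⁶s)·(r⁹)·(r⁶s)⁻¹·(r⁹)⁻¹.
  (r⁶s) · (r⁹) = r¹³s
  (r¹³s) · (r⁶s) = r⁷
  (r⁷) · (r⁷) = r¹⁴

Answer: r¹⁴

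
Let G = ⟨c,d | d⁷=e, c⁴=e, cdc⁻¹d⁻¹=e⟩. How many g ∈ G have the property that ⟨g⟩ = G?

G is cyclic of order 28. An element generates G iff its order is 28, and a cyclic group of order 28 has exactly φ(28) = 12 such elements.

Answer: 12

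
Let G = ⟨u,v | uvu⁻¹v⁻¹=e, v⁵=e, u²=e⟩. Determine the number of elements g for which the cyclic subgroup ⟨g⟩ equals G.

G is cyclic of order 10. An element generates G iff its order is 10, and a cyclic group of order 10 has exactly φ(10) = 4 such elements.

Answer: 4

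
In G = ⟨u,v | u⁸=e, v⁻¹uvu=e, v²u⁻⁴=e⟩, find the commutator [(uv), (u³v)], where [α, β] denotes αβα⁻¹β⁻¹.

[(uv), (u³v)] = (uv)·(u³v)·(uv)⁻¹·(u³v)⁻¹.
  (uv) · (u³v) = u²
  (u²) · (uv⁻¹) = u³v⁻¹
  (u³v⁻¹) · (u³v⁻¹) = u⁴

Answer: u⁴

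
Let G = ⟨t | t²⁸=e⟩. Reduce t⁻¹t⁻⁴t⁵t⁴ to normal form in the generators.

Multiply left to right, reducing at each step:
  (t²⁷) · t⁻⁴ = t²³
  (t²³) · t⁵ = e
  e · t⁴ = t⁴

Answer: t⁴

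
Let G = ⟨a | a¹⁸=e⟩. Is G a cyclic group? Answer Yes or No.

|G| = 18. The element a has order 18 (its powers give 18 distinct elements), so ⟨a⟩ = G and G is cyclic.

Answer: Yes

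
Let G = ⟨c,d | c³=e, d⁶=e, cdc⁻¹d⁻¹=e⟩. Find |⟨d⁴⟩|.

|⟨d⁴⟩| equals the order of d⁴. Compute successive powers until reaching e:
  (d⁴)¹ = d⁴, (d⁴)² = d², (d⁴)³ = e.
The smallest positive k with (d⁴)ᵏ = e is 3, so |⟨d⁴⟩| = 3.

Answer: 3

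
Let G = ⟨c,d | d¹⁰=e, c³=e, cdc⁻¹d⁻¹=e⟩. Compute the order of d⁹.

Compute successive powers until reaching e:
  (d⁹)¹ = d⁹, (d⁹)² = d⁸, (d⁹)³ = d⁷, (d⁹)⁴ = d⁶, (d⁹)⁵ = d⁵, (d⁹)⁶ = d⁴, (d⁹)⁷ = d³, (d⁹)⁸ = d², (d⁹)⁹ = d, (d⁹)¹⁰ = e.
The smallest positive k with (d⁹)ᵏ = e is 10.

Answer: 10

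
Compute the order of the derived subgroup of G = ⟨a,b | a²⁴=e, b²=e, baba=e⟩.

G' = [G, G] is generated by all commutators. The generator-pair commutators are: [a, b] = a².
The subgroup they normally generate is {e, a², a⁴, a⁶, a⁸, a¹⁰, a¹², a¹⁴, a¹⁶, a¹⁸, a²⁰, a²²}, of order 12.
Check: |G/G'| = 48/12 = 4 is the order of the abelianisation.

Answer: 12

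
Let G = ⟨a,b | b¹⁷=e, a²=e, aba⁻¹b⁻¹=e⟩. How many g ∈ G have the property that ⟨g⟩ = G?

G is cyclic of order 34. An element generates G iff its order is 34, and a cyclic group of order 34 has exactly φ(34) = 16 such elements.

Answer: 16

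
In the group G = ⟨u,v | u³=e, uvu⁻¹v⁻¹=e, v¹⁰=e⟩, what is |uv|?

Compute successive powers until reaching e:
  (uv)¹ = uv, (uv)² = u²v², (uv)³ = v³, (uv)⁴ = uv⁴, (uv)⁵ = u²v⁵, (uv)⁶ = v⁶, (uv)⁷ = uv⁷, (uv)⁸ = u²v⁸, (uv)⁹ = v⁹, (uv)¹⁰ = u, (uv)¹¹ = u²v, (uv)¹² = v², (uv)¹³ = uv³, (uv)¹⁴ = u²v⁴, (uv)¹⁵ = v⁵, (uv)¹⁶ = uv⁶, (uv)¹⁷ = u²v⁷, (uv)¹⁸ = v⁸, (uv)¹⁹ = uv⁹, (uv)²⁰ = u², (uv)²¹ = v, (uv)²² = uv², (uv)²³ = u²v³, (uv)²⁴ = v⁴, (uv)²⁵ = uv⁵, (uv)²⁶ = u²v⁶, (uv)²⁷ = v⁷, (uv)²⁸ = uv⁸, (uv)²⁹ = u²v⁹, (uv)³⁰ = e.
The smallest positive k with (uv)ᵏ = e is 30.

Answer: 30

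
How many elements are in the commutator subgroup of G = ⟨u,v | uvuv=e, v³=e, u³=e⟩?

G' = [G, G] is generated by all commutators. The generator-pair commutators are: [u, v] = uv²u.
The subgroup they normally generate is {e, uv, u²v², uv²u}, of order 4.
Check: |G/G'| = 12/4 = 3 is the order of the abelianisation.

Answer: 4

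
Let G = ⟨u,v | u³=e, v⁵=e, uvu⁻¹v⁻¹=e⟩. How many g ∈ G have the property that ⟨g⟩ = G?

G is cyclic of order 15. An element generates G iff its order is 15, and a cyclic group of order 15 has exactly φ(15) = 8 such elements.

Answer: 8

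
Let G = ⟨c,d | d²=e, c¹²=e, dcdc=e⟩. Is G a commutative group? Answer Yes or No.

c·d = cd but d·c = c¹¹d, so c·d ≠ d·c and G is not abelian.

Answer: No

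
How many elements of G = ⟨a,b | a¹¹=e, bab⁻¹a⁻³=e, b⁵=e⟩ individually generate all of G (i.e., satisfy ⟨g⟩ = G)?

⟨g⟩ = G would require ord(g) = |G| = 55, but the maximum element order in G is 11 < 55. So G is not cyclic and no single element generates it: the count is 0.

Answer: 0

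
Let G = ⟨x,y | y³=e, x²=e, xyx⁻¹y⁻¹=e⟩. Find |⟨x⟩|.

|⟨x⟩| equals the order of x. Compute successive powers until reaching e:
  x¹ = x, x² = e.
The smallest positive k with xᵏ = e is 2, so |⟨x⟩| = 2.

Answer: 2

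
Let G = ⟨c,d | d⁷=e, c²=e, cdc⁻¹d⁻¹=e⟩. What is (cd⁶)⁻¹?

The order of (cd⁶) is 14 (smallest k with (cd⁶)ᵏ = e), so (cd⁶)⁻¹ = (cd⁶)¹³ = cd.
Check: (cd⁶) · (cd) → (cd⁶) · c = d⁶;   (d⁶) · d = e, giving e as required.

Answer: cd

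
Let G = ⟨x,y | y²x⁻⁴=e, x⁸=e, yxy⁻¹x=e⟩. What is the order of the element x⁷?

Compute successive powers until reaching e:
  (x⁷)¹ = x⁷, (x⁷)² = x⁶, (x⁷)³ = x⁵, (x⁷)⁴ = x⁴, (x⁷)⁵ = x³, (x⁷)⁶ = x², (x⁷)⁷ = x, (x⁷)⁸ = e.
The smallest positive k with (x⁷)ᵏ = e is 8.

Answer: 8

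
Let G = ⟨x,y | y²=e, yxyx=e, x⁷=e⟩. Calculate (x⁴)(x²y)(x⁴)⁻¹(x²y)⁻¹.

[(x⁴), (x²y)] = (x⁴)·(x²y)·(x⁴)⁻¹·(x²y)⁻¹.
  (x⁴) · (x²y) = x⁶y
  (x⁶y) · (x³) = x³y
  (x³y) · (x²y) = x

Answer: x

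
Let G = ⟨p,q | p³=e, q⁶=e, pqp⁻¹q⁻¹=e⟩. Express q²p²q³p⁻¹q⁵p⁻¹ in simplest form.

Multiply left to right, reducing at each step:
  (q²) · p² = p²q²
  (p²q²) · q³ = p²q⁵
  (p²q⁵) · p⁻¹ = pq⁵
  (pq⁵) · q⁵ = pq⁴
  (pq⁴) · p⁻¹ = q⁴

Answer: q⁴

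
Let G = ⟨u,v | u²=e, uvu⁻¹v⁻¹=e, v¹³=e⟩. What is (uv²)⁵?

Compute successive powers of (uv²), reducing at each step:
  (uv²)²: (uv²) · u = v²;   (v²) · v² = v⁴
  (uv²)³: (v⁴) · u = uv⁴;   (uv⁴) · v² = uv⁶
  (uv²)⁴: (uv⁶) · u = v⁶;   (v⁶) · v² = v⁸
  (uv²)⁵: (v⁸) · u = uv⁸;   (uv⁸) · v² = uv¹⁰

Answer: uv¹⁰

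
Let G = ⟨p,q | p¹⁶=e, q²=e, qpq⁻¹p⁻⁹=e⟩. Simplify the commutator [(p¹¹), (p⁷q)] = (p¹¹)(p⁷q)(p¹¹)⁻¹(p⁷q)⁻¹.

[(p¹¹), (p⁷q)] = (p¹¹)·(p⁷q)·(p¹¹)⁻¹·(p⁷q)⁻¹.
  (p¹¹) · (p⁷q) = p²q
  (p²q) · (p⁵) = p¹⁵q
  (p¹⁵q) · (pq) = p⁸

Answer: p⁸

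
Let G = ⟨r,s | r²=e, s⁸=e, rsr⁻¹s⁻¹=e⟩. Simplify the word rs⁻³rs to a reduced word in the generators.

Multiply left to right, reducing at each step:
  r · s⁻³ = rs⁵
  (rs⁵) · r = s⁵
  (s⁵) · s = s⁶

Answer: s⁶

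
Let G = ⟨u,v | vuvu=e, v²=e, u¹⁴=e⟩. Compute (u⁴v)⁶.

Compute successive powers of (u⁴v), reducing at each step:
  (u⁴v)²: (u⁴v) · u⁴ = v;   v · v = e
  (u⁴v)³: e · u⁴ = u⁴;   (u⁴) · v = u⁴v
  (u⁴v)⁴: (u⁴v) · u⁴ = v;   v · v = e
  (u⁴v)⁵: e · u⁴ = u⁴;   (u⁴) · v = u⁴v
  (u⁴v)⁶: (u⁴v) · u⁴ = v;   v · v = e

Answer: e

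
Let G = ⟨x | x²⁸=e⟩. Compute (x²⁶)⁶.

Compute successive powers of (x²⁶), reducing at each step:
  (x²⁶)²: (x²⁶) · x²⁶ = x²⁴
  (x²⁶)³: (x²⁴) · x²⁶ = x²²
  (x²⁶)⁴: (x²²) · x²⁶ = x²⁰
  (x²⁶)⁵: (x²⁰) · x²⁶ = x¹⁸
  (x²⁶)⁶: (x¹⁸) · x²⁶ = x¹⁶

Answer: x¹⁶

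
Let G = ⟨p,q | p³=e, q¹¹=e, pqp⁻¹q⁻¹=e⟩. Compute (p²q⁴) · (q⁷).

Compute (p²q⁴) · (q⁷) by multiplying left to right and reducing via the relations at each step:
  (p²q⁴) · q⁷ = p²

Answer: p²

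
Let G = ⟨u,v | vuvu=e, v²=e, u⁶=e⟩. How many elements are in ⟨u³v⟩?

|⟨u³v⟩| equals the order of u³v. Compute successive powers until reaching e:
  (u³v)¹ = u³v, (u³v)² = e.
The smallest positive k with (u³v)ᵏ = e is 2, so |⟨u³v⟩| = 2.

Answer: 2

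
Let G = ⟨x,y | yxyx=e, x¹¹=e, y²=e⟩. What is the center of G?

An element z ∈ Z(G) iff z commutes with every generator.
For example e is central: e·x = x = x·e; e·y = y = y·e.
Whereas x ∉ Z(G) since x·y = xy ≠ x¹⁰y = y·x.
Checking each of the 22 elements this way gives Z(G) = {e}, of order 1.

Answer: {e}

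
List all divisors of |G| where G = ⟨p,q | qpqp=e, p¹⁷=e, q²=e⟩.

|G| = 34 = 2 · 17. By Lagrange's theorem the order of any subgroup divides 34; the divisors of 34 are 1, 2, 17, 34.

Answer: 1, 2, 17, 34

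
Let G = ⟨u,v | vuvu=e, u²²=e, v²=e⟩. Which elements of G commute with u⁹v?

⟨u⁹v⟩ ⊆ C_G(u⁹v) since powers of u⁹v commute with u⁹v; so |C_G(u⁹v)| ≥ |⟨u⁹v⟩| = 2.
By orbit–stabilizer, |C_G(u⁹v)| = |G| / |conj. class of u⁹v| = 44 / 11 = 4.
The 4 elements commuting with u⁹v are {e, u¹¹, u⁹v, u²⁰v}.

Answer: {e, u¹¹, u⁹v, u²⁰v}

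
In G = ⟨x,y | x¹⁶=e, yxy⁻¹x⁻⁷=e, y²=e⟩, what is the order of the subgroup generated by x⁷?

|⟨x⁷⟩| equals the order of x⁷. Compute successive powers until reaching e:
  (x⁷)¹ = x⁷, (x⁷)² = x¹⁴, (x⁷)³ = x⁵, (x⁷)⁴ = x¹², (x⁷)⁵ = x³, (x⁷)⁶ = x¹⁰, (x⁷)⁷ = x, (x⁷)⁸ = x⁸, (x⁷)⁹ = x¹⁵, (x⁷)¹⁰ = x⁶, (x⁷)¹¹ = x¹³, (x⁷)¹² = x⁴, (x⁷)¹³ = x¹¹, (x⁷)¹⁴ = x², (x⁷)¹⁵ = x⁹, (x⁷)¹⁶ = e.
The smallest positive k with (x⁷)ᵏ = e is 16, so |⟨x⁷⟩| = 16.

Answer: 16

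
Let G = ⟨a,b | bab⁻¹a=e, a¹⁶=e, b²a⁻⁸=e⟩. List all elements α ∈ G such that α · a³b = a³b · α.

⟨a³b⟩ ⊆ C_G(a³b) since powers of a³b commute with a³b; so |C_G(a³b)| ≥ |⟨a³b⟩| = 4.
By orbit–stabilizer, |C_G(a³b)| = |G| / |conj. class of a³b| = 32 / 8 = 4.
The 4 elements commuting with a³b are {e, a⁸, a³b, a³b⁻¹}.

Answer: {e, a⁸, a³b, a³b⁻¹}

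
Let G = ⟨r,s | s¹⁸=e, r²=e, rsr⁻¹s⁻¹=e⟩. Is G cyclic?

|G| = 36, but the maximum element order in G is 18 < 36. No single element generates all of G, so G is not cyclic.

Answer: No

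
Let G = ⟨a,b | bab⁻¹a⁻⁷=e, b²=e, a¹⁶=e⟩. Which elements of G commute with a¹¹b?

⟨a¹¹b⟩ ⊆ C_G(a¹¹b) since powers of a¹¹b commute with a¹¹b; so |C_G(a¹¹b)| ≥ |⟨a¹¹b⟩| = 4.
By orbit–stabilizer, |C_G(a¹¹b)| = |G| / |conj. class of a¹¹b| = 32 / 8 = 4.
The 4 elements commuting with a¹¹b are {e, a⁸, a³b, a¹¹b}.

Answer: {e, a⁸, a³b, a¹¹b}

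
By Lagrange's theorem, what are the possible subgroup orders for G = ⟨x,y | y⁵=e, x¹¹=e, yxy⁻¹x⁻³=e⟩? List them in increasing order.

|G| = 55 = 5 · 11. By Lagrange's theorem the order of any subgroup divides 55; the divisors of 55 are 1, 5, 11, 55.

Answer: 1, 5, 11, 55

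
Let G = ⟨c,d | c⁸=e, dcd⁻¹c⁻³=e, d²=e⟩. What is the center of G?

An element z ∈ Z(G) iff z commutes with every generator.
For example c⁴ is central: (c⁴)·c = c⁵ = c·(c⁴); (c⁴)·d = c⁴d = d·(c⁴).
Whereas c ∉ Z(G) since c·d = cd ≠ c³d = d·c.
Checking each of the 16 elements this way gives Z(G) = {e, c⁴}, of order 2.

Answer: {e, c⁴}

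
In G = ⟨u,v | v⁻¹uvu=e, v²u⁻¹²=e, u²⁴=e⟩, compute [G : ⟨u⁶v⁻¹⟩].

First find ord(u⁶v⁻¹) by computing successive powers:
  (u⁶v⁻¹)¹ = u⁶v⁻¹, (u⁶v⁻¹)² = u¹², (u⁶v⁻¹)³ = u⁶v, (u⁶v⁻¹)⁴ = e.
So |⟨u⁶v⁻¹⟩| = ord(u⁶v⁻¹) = 4. With |G| = 48, by Lagrange [G : ⟨u⁶v⁻¹⟩] = 48/4 = 12.

Answer: 12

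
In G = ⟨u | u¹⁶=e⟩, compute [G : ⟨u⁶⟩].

First find ord(u⁶) by computing successive powers:
  (u⁶)¹ = u⁶, (u⁶)² = u¹², (u⁶)³ = u², (u⁶)⁴ = u⁸, (u⁶)⁵ = u¹⁴, (u⁶)⁶ = u⁴, (u⁶)⁷ = u¹⁰, (u⁶)⁸ = e.
So |⟨u⁶⟩| = ord(u⁶) = 8. With |G| = 16, by Lagrange [G : ⟨u⁶⟩] = 16/8 = 2.

Answer: 2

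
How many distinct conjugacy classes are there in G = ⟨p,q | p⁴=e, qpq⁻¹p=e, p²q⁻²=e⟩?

The conjugacy classes (representative and size) are:
  [e] (size 1), [p³] (size 2), [p²] (size 1), [q⁻¹] (size 2), [pq] (size 2).
Class equation: 1 + 2 + 1 + 2 + 2 = 8 = |G|. So G has 5 conjugacy classes.

Answer: 5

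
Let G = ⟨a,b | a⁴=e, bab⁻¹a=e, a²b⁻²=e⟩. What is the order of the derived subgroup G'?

G' = [G, G] is generated by all commutators. The generator-pair commutators are: [a, b] = a².
The subgroup they normally generate is {e, a²}, of order 2.
Check: |G/G'| = 8/2 = 4 is the order of the abelianisation.

Answer: 2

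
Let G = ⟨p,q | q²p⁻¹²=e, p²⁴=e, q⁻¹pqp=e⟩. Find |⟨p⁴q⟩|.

|⟨p⁴q⟩| equals the order of p⁴q. Compute successive powers until reaching e:
  (p⁴q)¹ = p⁴q, (p⁴q)² = p¹², (p⁴q)³ = p⁴q⁻¹, (p⁴q)⁴ = e.
The smallest positive k with (p⁴q)ᵏ = e is 4, so |⟨p⁴q⟩| = 4.

Answer: 4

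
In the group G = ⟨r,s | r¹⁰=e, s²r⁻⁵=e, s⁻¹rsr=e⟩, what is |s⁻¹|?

Compute successive powers until reaching e:
  (s⁻¹)¹ = s⁻¹, (s⁻¹)² = r⁵, (s⁻¹)³ = s, (s⁻¹)⁴ = e.
The smallest positive k with (s⁻¹)ᵏ = e is 4.

Answer: 4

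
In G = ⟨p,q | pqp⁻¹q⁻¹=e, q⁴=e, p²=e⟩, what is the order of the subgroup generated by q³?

|⟨q³⟩| equals the order of q³. Compute successive powers until reaching e:
  (q³)¹ = q³, (q³)² = q², (q³)³ = q, (q³)⁴ = e.
The smallest positive k with (q³)ᵏ = e is 4, so |⟨q³⟩| = 4.

Answer: 4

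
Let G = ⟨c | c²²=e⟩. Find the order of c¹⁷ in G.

Compute successive powers until reaching e:
  (c¹⁷)¹ = c¹⁷, (c¹⁷)² = c¹², (c¹⁷)³ = c⁷, (c¹⁷)⁴ = c², (c¹⁷)⁵ = c¹⁹, (c¹⁷)⁶ = c¹⁴, (c¹⁷)⁷ = c⁹, (c¹⁷)⁸ = c⁴, (c¹⁷)⁹ = c²¹, (c¹⁷)¹⁰ = c¹⁶, (c¹⁷)¹¹ = c¹¹, (c¹⁷)¹² = c⁶, (c¹⁷)¹³ = c, (c¹⁷)¹⁴ = c¹⁸, (c¹⁷)¹⁵ = c¹³, (c¹⁷)¹⁶ = c⁸, (c¹⁷)¹⁷ = c³, (c¹⁷)¹⁸ = c²⁰, (c¹⁷)¹⁹ = c¹⁵, (c¹⁷)²⁰ = c¹⁰, (c¹⁷)²¹ = c⁵, (c¹⁷)²² = e.
The smallest positive k with (c¹⁷)ᵏ = e is 22.

Answer: 22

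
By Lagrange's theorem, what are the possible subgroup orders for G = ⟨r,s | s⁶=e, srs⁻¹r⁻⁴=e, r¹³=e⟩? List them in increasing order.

|G| = 78 = 2 · 3 · 13. By Lagrange's theorem the order of any subgroup divides 78; the divisors of 78 are 1, 2, 3, 6, 13, 26, 39, 78.

Answer: 1, 2, 3, 6, 13, 26, 39, 78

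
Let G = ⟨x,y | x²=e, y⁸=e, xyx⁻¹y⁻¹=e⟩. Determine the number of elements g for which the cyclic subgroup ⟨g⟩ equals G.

⟨g⟩ = G would require ord(g) = |G| = 16, but the maximum element order in G is 8 < 16. So G is not cyclic and no single element generates it: the count is 0.

Answer: 0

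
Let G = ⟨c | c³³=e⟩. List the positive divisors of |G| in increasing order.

|G| = 33 = 3 · 11. By Lagrange's theorem the order of any subgroup divides 33; the divisors of 33 are 1, 3, 11, 33.

Answer: 1, 3, 11, 33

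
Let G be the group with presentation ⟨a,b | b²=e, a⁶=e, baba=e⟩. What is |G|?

Enumerate words in the generators, reducing via the relations: the distinct elements are
  {a, b, e, ab, a², a³, a⁴, a⁵, a²b, a³b, a⁴b, a⁵b}.
No further products give new elements, so |G| = 12.

Answer: 12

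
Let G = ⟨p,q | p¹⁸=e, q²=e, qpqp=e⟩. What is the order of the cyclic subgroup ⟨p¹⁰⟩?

|⟨p¹⁰⟩| equals the order of p¹⁰. Compute successive powers until reaching e:
  (p¹⁰)¹ = p¹⁰, (p¹⁰)² = p², (p¹⁰)³ = p¹², (p¹⁰)⁴ = p⁴, (p¹⁰)⁵ = p¹⁴, (p¹⁰)⁶ = p⁶, (p¹⁰)⁷ = p¹⁶, (p¹⁰)⁸ = p⁸, (p¹⁰)⁹ = e.
The smallest positive k with (p¹⁰)ᵏ = e is 9, so |⟨p¹⁰⟩| = 9.

Answer: 9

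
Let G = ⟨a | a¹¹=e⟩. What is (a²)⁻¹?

The order of (a²) is 11 (smallest k with (a²)ᵏ = e), so (a²)⁻¹ = (a²)¹⁰ = a⁹.
Check: (a²) · (a⁹) → (a²) · a⁹ = e, giving e as required.

Answer: a⁹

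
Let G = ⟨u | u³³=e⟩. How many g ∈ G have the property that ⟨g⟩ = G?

G is cyclic of order 33. An element generates G iff its order is 33, and a cyclic group of order 33 has exactly φ(33) = 20 such elements.

Answer: 20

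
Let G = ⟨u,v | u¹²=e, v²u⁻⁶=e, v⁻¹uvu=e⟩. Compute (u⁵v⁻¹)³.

Compute successive powers of (u⁵v⁻¹), reducing at each step:
  (u⁵v⁻¹)²: (u⁵v⁻¹) · u⁵ = v⁻¹;   (v⁻¹) · v⁻¹ = u⁶
  (u⁵v⁻¹)³: (u⁶) · u⁵ = u¹¹;   (u¹¹) · v⁻¹ = u⁵v

Answer: u⁵v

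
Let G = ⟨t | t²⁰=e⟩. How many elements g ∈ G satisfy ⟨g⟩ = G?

G is cyclic of order 20. An element generates G iff its order is 20, and a cyclic group of order 20 has exactly φ(20) = 8 such elements.

Answer: 8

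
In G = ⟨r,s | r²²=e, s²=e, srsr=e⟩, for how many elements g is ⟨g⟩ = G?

⟨g⟩ = G would require ord(g) = |G| = 44, but the maximum element order in G is 22 < 44. So G is not cyclic and no single element generates it: the count is 0.

Answer: 0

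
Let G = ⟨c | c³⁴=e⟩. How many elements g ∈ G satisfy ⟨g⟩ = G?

G is cyclic of order 34. An element generates G iff its order is 34, and a cyclic group of order 34 has exactly φ(34) = 16 such elements.

Answer: 16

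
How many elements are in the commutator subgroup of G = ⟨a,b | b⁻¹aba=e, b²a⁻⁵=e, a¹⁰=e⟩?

G' = [G, G] is generated by all commutators. The generator-pair commutators are: [a, b] = a².
The subgroup they normally generate is {e, a², a⁴, a⁶, a⁸}, of order 5.
Check: |G/G'| = 20/5 = 4 is the order of the abelianisation.

Answer: 5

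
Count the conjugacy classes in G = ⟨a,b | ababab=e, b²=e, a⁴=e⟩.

The conjugacy classes (representative and size) are:
  [e] (size 1), [a³] (size 6), [a²ba²b] (size 3), [aba³] (size 6), [ba³] (size 8).
Class equation: 1 + 6 + 3 + 6 + 8 = 24 = |G|. So G has 5 conjugacy classes.

Answer: 5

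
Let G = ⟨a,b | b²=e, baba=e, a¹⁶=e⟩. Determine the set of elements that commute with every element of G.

An element z ∈ Z(G) iff z commutes with every generator.
For example a⁸ is central: (a⁸)·a = a⁹ = a·(a⁸); (a⁸)·b = a⁸b = b·(a⁸).
Whereas a ∉ Z(G) since a·b = ab ≠ a¹⁵b = b·a.
Checking each of the 32 elements this way gives Z(G) = {e, a⁸}, of order 2.

Answer: {e, a⁸}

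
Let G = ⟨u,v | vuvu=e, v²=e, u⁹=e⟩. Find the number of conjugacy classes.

The conjugacy classes (representative and size) are:
  [e] (size 1), [u⁸] (size 2), [u⁷] (size 2), [u⁶] (size 2), [u⁵] (size 2), [u⁴v] (size 9).
Class equation: 1 + 2 + 2 + 2 + 2 + 9 = 18 = |G|. So G has 6 conjugacy classes.

Answer: 6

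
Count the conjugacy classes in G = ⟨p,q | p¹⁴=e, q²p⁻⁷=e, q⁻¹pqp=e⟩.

The conjugacy classes (representative and size) are:
  [e] (size 1), [p¹³] (size 2), [p¹²] (size 2), [p¹¹] (size 2), [p⁴] (size 2), [p⁵] (size 2), [p⁸] (size 2), [p⁷] (size 1), [p⁵q⁻¹] (size 7), [p⁵q] (size 7).
Class equation: 1 + 2 + 2 + 2 + 2 + 2 + 2 + 1 + 7 + 7 = 28 = |G|. So G has 10 conjugacy classes.

Answer: 10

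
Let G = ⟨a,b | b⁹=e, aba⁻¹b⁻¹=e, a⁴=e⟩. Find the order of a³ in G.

Compute successive powers until reaching e:
  (a³)¹ = a³, (a³)² = a², (a³)³ = a, (a³)⁴ = e.
The smallest positive k with (a³)ᵏ = e is 4.

Answer: 4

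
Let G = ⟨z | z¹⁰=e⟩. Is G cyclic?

|G| = 10. The element z has order 10 (its powers give 10 distinct elements), so ⟨z⟩ = G and G is cyclic.

Answer: Yes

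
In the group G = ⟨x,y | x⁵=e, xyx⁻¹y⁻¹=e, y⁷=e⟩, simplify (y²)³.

Compute successive powers of (y²), reducing at each step:
  (y²)²: (y²) · y² = y⁴
  (y²)³: (y⁴) · y² = y⁶

Answer: y⁶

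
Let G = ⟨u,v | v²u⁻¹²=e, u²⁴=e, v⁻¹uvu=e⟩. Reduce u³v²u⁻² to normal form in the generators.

Multiply left to right, reducing at each step:
  (u³) · v² = u¹⁵
  (u¹⁵) · u⁻² = u¹³

Answer: u¹³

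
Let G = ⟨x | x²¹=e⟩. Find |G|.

G is generated by a single element, so G is cyclic. The relator gives x²¹ = e and no smaller power is forced to be e, so the 21 powers {e, x, x², x³, x⁴, x⁵, x⁶, x⁷, x⁸, x⁹, x²⁰, x¹², x¹³, x¹¹, x¹⁰, x¹⁴, x¹⁵, x¹⁶, x¹⁷, x¹⁸, x¹⁹} are distinct. Hence |G| = 21.

Answer: 21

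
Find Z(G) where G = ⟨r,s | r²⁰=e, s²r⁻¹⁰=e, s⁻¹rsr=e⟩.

An element z ∈ Z(G) iff z commutes with every generator.
For example r¹⁰ is central: (r¹⁰)·r = r¹¹ = r·(r¹⁰); (r¹⁰)·s = s⁻¹ = s·(r¹⁰).
Whereas r ∉ Z(G) since r·s = rs ≠ r⁹s⁻¹ = s·r.
Checking each of the 40 elements this way gives Z(G) = {e, r¹⁰}, of order 2.

Answer: {e, r¹⁰}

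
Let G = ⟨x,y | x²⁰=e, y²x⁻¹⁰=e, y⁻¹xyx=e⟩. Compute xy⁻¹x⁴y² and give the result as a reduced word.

Multiply left to right, reducing at each step:
  x · y⁻¹ = xy⁻¹
  (xy⁻¹) · x⁴ = x⁷y
  (x⁷y) · y² = x⁷y⁻¹

Answer: x⁷y⁻¹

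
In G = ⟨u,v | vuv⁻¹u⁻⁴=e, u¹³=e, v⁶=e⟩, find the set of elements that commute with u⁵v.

⟨u⁵v⟩ ⊆ C_G(u⁵v) since powers of u⁵v commute with u⁵v; so |C_G(u⁵v)| ≥ |⟨u⁵v⟩| = 6.
By orbit–stabilizer, |C_G(u⁵v)| = |G| / |conj. class of u⁵v| = 78 / 13 = 6.
The 6 elements commuting with u⁵v are {e, uv³, u⁵v, u²v⁵, u⁹v⁴, u¹²v²}.

Answer: {e, uv³, u⁵v, u²v⁵, u⁹v⁴, u¹²v²}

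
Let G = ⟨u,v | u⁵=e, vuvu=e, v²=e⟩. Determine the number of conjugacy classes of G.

The conjugacy classes (representative and size) are:
  [e] (size 1), [u] (size 2), [u²] (size 2), [v] (size 5).
Class equation: 1 + 2 + 2 + 5 = 10 = |G|. So G has 4 conjugacy classes.

Answer: 4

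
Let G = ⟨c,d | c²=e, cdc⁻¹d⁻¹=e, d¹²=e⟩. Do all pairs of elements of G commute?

Each pair of generators commutes: c·d = cd = d·c. Since the generators pairwise commute, every element of G commutes with every other, so G is abelian.

Answer: Yes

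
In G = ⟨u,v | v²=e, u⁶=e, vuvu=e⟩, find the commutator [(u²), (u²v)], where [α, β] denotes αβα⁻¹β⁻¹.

[(u²), (u²v)] = (u²)·(u²v)·(u²)⁻¹·(u²v)⁻¹.
  (u²) · (u²v) = u⁴v
  (u⁴v) · (u⁴) = v
  v · (u²v) = u⁴

Answer: u⁴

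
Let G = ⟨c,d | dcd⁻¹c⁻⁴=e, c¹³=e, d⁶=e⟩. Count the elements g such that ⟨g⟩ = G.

⟨g⟩ = G would require ord(g) = |G| = 78, but the maximum element order in G is 13 < 78. So G is not cyclic and no single element generates it: the count is 0.

Answer: 0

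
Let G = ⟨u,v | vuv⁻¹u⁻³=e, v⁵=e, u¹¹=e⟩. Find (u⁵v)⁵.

Compute successive powers of (u⁵v), reducing at each step:
  (u⁵v)²: (u⁵v) · u⁵ = u⁹v;   (u⁹v) · v = u⁹v²
  (u⁵v)³: (u⁹v²) · u⁵ = u¹⁰v²;   (u¹⁰v²) · v = u¹⁰v³
  (u⁵v)⁴: (u¹⁰v³) · u⁵ = u²v³;   (u²v³) · v = u²v⁴
  (u⁵v)⁵: (u²v⁴) · u⁵ = v⁴;   (v⁴) · v = e

Answer: e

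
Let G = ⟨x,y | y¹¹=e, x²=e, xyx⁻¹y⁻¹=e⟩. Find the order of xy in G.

Compute successive powers until reaching e:
  (xy)¹ = xy, (xy)² = y², (xy)³ = xy³, (xy)⁴ = y⁴, (xy)⁵ = xy⁵, (xy)⁶ = y⁶, (xy)⁷ = xy⁷, (xy)⁸ = y⁸, (xy)⁹ = xy⁹, (xy)¹⁰ = y¹⁰, (xy)¹¹ = x, (xy)¹² = y, (xy)¹³ = xy², (xy)¹⁴ = y³, (xy)¹⁵ = xy⁴, (xy)¹⁶ = y⁵, (xy)¹⁷ = xy⁶, (xy)¹⁸ = y⁷, (xy)¹⁹ = xy⁸, (xy)²⁰ = y⁹, (xy)²¹ = xy¹⁰, (xy)²² = e.
The smallest positive k with (xy)ᵏ = e is 22.

Answer: 22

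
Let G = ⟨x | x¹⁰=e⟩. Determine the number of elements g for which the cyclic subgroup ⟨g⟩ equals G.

G is cyclic of order 10. An element generates G iff its order is 10, and a cyclic group of order 10 has exactly φ(10) = 4 such elements.

Answer: 4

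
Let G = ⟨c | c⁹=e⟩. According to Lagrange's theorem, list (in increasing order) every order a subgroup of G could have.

|G| = 9 = 3². By Lagrange's theorem the order of any subgroup divides 9; the divisors of 9 are 1, 3, 9.

Answer: 1, 3, 9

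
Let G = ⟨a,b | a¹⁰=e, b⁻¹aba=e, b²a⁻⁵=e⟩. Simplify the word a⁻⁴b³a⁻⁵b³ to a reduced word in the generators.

Multiply left to right, reducing at each step:
  (a⁶) · b³ = ab
  (ab) · a⁻⁵ = ab⁻¹
  (ab⁻¹) · b³ = a⁶

Answer: a⁶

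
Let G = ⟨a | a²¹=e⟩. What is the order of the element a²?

Compute successive powers until reaching e:
  (a²)¹ = a², (a²)² = a⁴, (a²)³ = a⁶, (a²)⁴ = a⁸, (a²)⁵ = a¹⁰, (a²)⁶ = a¹², (a²)⁷ = a¹⁴, (a²)⁸ = a¹⁶, (a²)⁹ = a¹⁸, (a²)¹⁰ = a²⁰, (a²)¹¹ = a, (a²)¹² = a³, (a²)¹³ = a⁵, (a²)¹⁴ = a⁷, (a²)¹⁵ = a⁹, (a²)¹⁶ = a¹¹, (a²)¹⁷ = a¹³, (a²)¹⁸ = a¹⁵, (a²)¹⁹ = a¹⁷, (a²)²⁰ = a¹⁹, (a²)²¹ = e.
The smallest positive k with (a²)ᵏ = e is 21.

Answer: 21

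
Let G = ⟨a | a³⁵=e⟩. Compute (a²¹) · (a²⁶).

Compute (a²¹) · (a²⁶) by multiplying left to right and reducing via the relations at each step:
  (a²¹) · a²⁶ = a¹²

Answer: a¹²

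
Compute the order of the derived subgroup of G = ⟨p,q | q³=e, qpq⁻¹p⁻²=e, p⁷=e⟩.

G' = [G, G] is generated by all commutators. The generator-pair commutators are: [p, q] = p⁶.
The subgroup they normally generate is {e, p, p², p³, p⁴, p⁵, p⁶}, of order 7.
Check: |G/G'| = 21/7 = 3 is the order of the abelianisation.

Answer: 7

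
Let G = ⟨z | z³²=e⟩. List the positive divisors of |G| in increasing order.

|G| = 32 = 2⁵. By Lagrange's theorem the order of any subgroup divides 32; the divisors of 32 are 1, 2, 4, 8, 16, 32.

Answer: 1, 2, 4, 8, 16, 32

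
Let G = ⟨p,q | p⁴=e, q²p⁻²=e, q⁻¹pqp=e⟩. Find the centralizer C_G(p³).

⟨p³⟩ ⊆ C_G(p³) since powers of p³ commute with p³; so |C_G(p³)| ≥ |⟨p³⟩| = 4.
By orbit–stabilizer, |C_G(p³)| = |G| / |conj. class of p³| = 8 / 2 = 4.
The 4 elements commuting with p³ are {e, p, p², p³}.

Answer: {e, p, p², p³}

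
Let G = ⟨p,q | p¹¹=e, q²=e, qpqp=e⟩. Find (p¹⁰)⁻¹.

The order of (p¹⁰) is 11 (smallest k with (p¹⁰)ᵏ = e), so (p¹⁰)⁻¹ = (p¹⁰)¹⁰ = p.
Check: (p¹⁰) · p → (p¹⁰) · p = e, giving e as required.

Answer: p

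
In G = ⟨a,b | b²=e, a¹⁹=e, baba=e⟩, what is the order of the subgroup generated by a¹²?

|⟨a¹²⟩| equals the order of a¹². Compute successive powers until reaching e:
  (a¹²)¹ = a¹², (a¹²)² = a⁵, (a¹²)³ = a¹⁷, (a¹²)⁴ = a¹⁰, (a¹²)⁵ = a³, (a¹²)⁶ = a¹⁵, (a¹²)⁷ = a⁸, (a¹²)⁸ = a, (a¹²)⁹ = a¹³, (a¹²)¹⁰ = a⁶, (a¹²)¹¹ = a¹⁸, (a¹²)¹² = a¹¹, (a¹²)¹³ = a⁴, (a¹²)¹⁴ = a¹⁶, (a¹²)¹⁵ = a⁹, (a¹²)¹⁶ = a², (a¹²)¹⁷ = a¹⁴, (a¹²)¹⁸ = a⁷, (a¹²)¹⁹ = e.
The smallest positive k with (a¹²)ᵏ = e is 19, so |⟨a¹²⟩| = 19.

Answer: 19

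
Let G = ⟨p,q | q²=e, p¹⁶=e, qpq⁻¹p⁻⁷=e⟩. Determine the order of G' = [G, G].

G' = [G, G] is generated by all commutators. The generator-pair commutators are: [p, q] = p¹⁰.
The subgroup they normally generate is {e, p², p⁴, p⁶, p⁸, p¹⁰, p¹², p¹⁴}, of order 8.
Check: |G/G'| = 32/8 = 4 is the order of the abelianisation.

Answer: 8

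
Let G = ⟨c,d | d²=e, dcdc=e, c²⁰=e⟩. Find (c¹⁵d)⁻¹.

The order of (c¹⁵d) is 2 (smallest k with (c¹⁵d)ᵏ = e), so (c¹⁵d)⁻¹ = (c¹⁵d)¹ = c¹⁵d.
Check: (c¹⁵d) · (c¹⁵d) → (c¹⁵d) · c¹⁵ = d;   d · d = e, giving e as required.

Answer: c¹⁵d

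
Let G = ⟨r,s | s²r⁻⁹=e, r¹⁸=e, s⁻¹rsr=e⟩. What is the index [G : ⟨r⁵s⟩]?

First find ord(r⁵s) by computing successive powers:
  (r⁵s)¹ = r⁵s, (r⁵s)² = r⁹, (r⁵s)³ = r⁵s⁻¹, (r⁵s)⁴ = e.
So |⟨r⁵s⟩| = ord(r⁵s) = 4. With |G| = 36, by Lagrange [G : ⟨r⁵s⟩] = 36/4 = 9.

Answer: 9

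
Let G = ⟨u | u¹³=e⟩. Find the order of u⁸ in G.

Compute successive powers until reaching e:
  (u⁸)¹ = u⁸, (u⁸)² = u³, (u⁸)³ = u¹¹, (u⁸)⁴ = u⁶, (u⁸)⁵ = u, (u⁸)⁶ = u⁹, (u⁸)⁷ = u⁴, (u⁸)⁸ = u¹², (u⁸)⁹ = u⁷, (u⁸)¹⁰ = u², (u⁸)¹¹ = u¹⁰, (u⁸)¹² = u⁵, (u⁸)¹³ = e.
The smallest positive k with (u⁸)ᵏ = e is 13.

Answer: 13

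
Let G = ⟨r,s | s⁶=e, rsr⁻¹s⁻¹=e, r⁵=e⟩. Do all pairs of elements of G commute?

Each pair of generators commutes: r·s = rs = s·r. Since the generators pairwise commute, every element of G commutes with every other, so G is abelian.

Answer: Yes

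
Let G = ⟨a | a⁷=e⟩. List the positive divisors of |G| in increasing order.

|G| = 7 = 7. By Lagrange's theorem the order of any subgroup divides 7; the divisors of 7 are 1, 7.

Answer: 1, 7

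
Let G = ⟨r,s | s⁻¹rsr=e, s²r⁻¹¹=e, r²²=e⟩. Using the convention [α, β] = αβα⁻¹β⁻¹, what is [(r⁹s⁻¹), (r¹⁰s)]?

[(r⁹s⁻¹), (r¹⁰s)] = (r⁹s⁻¹)·(r¹⁰s)·(r⁹s⁻¹)⁻¹·(r¹⁰s)⁻¹.
  (r⁹s⁻¹) · (r¹⁰s) = r²¹
  (r²¹) · (r⁹s) = r⁸s
  (r⁸s) · (r¹⁰s⁻¹) = r²⁰

Answer: r²⁰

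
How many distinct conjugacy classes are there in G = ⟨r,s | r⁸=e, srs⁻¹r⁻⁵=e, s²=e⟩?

The conjugacy classes (representative and size) are:
  [e] (size 1), [r⁵] (size 2), [r²] (size 1), [r⁷] (size 2), [r⁴] (size 1), [r⁶] (size 1), [s] (size 2), [r⁵s] (size 2), [r²s] (size 2), [r³s] (size 2).
Class equation: 1 + 2 + 1 + 2 + 1 + 1 + 2 + 2 + 2 + 2 = 16 = |G|. So G has 10 conjugacy classes.

Answer: 10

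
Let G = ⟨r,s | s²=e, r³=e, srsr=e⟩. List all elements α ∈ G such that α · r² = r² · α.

⟨r²⟩ ⊆ C_G(r²) since powers of r² commute with r²; so |C_G(r²)| ≥ |⟨r²⟩| = 3.
By orbit–stabilizer, |C_G(r²)| = |G| / |conj. class of r²| = 6 / 2 = 3.
The 3 elements commuting with r² are {e, r, r²}.

Answer: {e, r, r²}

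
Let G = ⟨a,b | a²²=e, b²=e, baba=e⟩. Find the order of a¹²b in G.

Compute successive powers until reaching e:
  (a¹²b)¹ = a¹²b, (a¹²b)² = e.
The smallest positive k with (a¹²b)ᵏ = e is 2.

Answer: 2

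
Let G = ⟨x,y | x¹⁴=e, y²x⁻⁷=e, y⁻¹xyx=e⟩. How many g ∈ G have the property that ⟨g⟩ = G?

⟨g⟩ = G would require ord(g) = |G| = 28, but the maximum element order in G is 14 < 28. So G is not cyclic and no single element generates it: the count is 0.

Answer: 0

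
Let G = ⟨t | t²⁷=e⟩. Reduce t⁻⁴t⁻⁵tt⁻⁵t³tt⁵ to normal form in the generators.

Multiply left to right, reducing at each step:
  (t²³) · t⁻⁵ = t¹⁸
  (t¹⁸) · t = t¹⁹
  (t¹⁹) · t⁻⁵ = t¹⁴
  (t¹⁴) · t³ = t¹⁷
  (t¹⁷) · t = t¹⁸
  (t¹⁸) · t⁵ = t²³

Answer: t²³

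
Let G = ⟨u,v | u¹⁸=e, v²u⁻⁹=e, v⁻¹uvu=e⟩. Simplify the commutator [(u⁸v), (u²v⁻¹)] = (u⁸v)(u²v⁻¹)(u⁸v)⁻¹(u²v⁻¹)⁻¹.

[(u⁸v), (u²v⁻¹)] = (u⁸v)·(u²v⁻¹)·(u⁸v)⁻¹·(u²v⁻¹)⁻¹.
  (u⁸v) · (u²v⁻¹) = u⁶
  (u⁶) · (u⁸v⁻¹) = u⁵v
  (u⁵v) · (u²v) = u¹²

Answer: u¹²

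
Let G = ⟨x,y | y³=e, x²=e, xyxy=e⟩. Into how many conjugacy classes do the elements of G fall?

The conjugacy classes (representative and size) are:
  [e] (size 1), [xy²] (size 3), [y²] (size 2).
Class equation: 1 + 3 + 2 = 6 = |G|. So G has 3 conjugacy classes.

Answer: 3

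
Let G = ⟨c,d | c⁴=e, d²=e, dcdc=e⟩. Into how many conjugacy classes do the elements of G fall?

The conjugacy classes (representative and size) are:
  [e] (size 1), [c] (size 2), [c²] (size 1), [c²d] (size 2), [c³d] (size 2).
Class equation: 1 + 2 + 1 + 2 + 2 = 8 = |G|. So G has 5 conjugacy classes.

Answer: 5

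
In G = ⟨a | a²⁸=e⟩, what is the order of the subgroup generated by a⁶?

|⟨a⁶⟩| equals the order of a⁶. Compute successive powers until reaching e:
  (a⁶)¹ = a⁶, (a⁶)² = a¹², (a⁶)³ = a¹⁸, (a⁶)⁴ = a²⁴, (a⁶)⁵ = a², (a⁶)⁶ = a⁸, (a⁶)⁷ = a¹⁴, (a⁶)⁸ = a²⁰, (a⁶)⁹ = a²⁶, (a⁶)¹⁰ = a⁴, (a⁶)¹¹ = a¹⁰, (a⁶)¹² = a¹⁶, (a⁶)¹³ = a²², (a⁶)¹⁴ = e.
The smallest positive k with (a⁶)ᵏ = e is 14, so |⟨a⁶⟩| = 14.

Answer: 14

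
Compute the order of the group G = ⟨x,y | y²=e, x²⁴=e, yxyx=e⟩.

Enumerate words in the generators, reducing via the relations: the distinct elements are
  {e, x, y, xy, x², x³, x⁴, x⁵, x⁶, x⁷, x⁸, x⁹, x²y, x²², x²³, x²¹, x²⁰, x³y, x¹², x¹³, x¹¹, x¹⁰, x¹⁴, x¹⁵, x¹⁶, x¹⁷, x¹⁸, x¹⁹, x⁴y, x⁵y, x⁶y, x⁷y, x⁸y, x⁹y, x²²y, x²³y, x²¹y, x²⁰y, x¹²y, x¹³y, x¹¹y, x¹⁰y, x¹⁴y, x¹⁵y, x¹⁶y, x¹⁷y, x¹⁸y, x¹⁹y}.
No further products give new elements, so |G| = 48.

Answer: 48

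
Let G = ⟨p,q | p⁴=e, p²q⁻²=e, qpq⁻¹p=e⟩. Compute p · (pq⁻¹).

Compute p · (pq⁻¹) by multiplying left to right and reducing via the relations at each step:
  p · p = p²
  (p²) · q⁻¹ = q

Answer: q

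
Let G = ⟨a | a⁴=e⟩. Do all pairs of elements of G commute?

G has a single generator, so G is cyclic and hence abelian.

Answer: Yes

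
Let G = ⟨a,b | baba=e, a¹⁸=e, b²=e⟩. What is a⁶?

Compute successive powers of a, reducing at each step:
  a²: a · a = a²
  a³: (a²) · a = a³
  a⁴: (a³) · a = a⁴
  a⁵: (a⁴) · a = a⁵
  a⁶: (a⁵) · a = a⁶

Answer: a⁶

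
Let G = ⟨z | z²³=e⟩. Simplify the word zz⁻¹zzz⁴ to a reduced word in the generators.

Multiply left to right, reducing at each step:
  z · z⁻¹ = e
  e · z = z
  z · z = z²
  (z²) · z⁴ = z⁶

Answer: z⁶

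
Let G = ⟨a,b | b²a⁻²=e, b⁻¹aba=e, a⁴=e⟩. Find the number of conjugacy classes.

The conjugacy classes (representative and size) are:
  [e] (size 1), [a³] (size 2), [a²] (size 1), [b⁻¹] (size 2), [ab⁻¹] (size 2).
Class equation: 1 + 2 + 1 + 2 + 2 = 8 = |G|. So G has 5 conjugacy classes.

Answer: 5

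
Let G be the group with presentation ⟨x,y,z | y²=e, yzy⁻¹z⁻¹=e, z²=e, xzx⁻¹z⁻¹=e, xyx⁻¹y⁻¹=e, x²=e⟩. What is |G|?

Enumerate words in the generators, reducing via the relations: the distinct elements are
  {e, x, y, z, xy, xz, yz, xyz}.
No further products give new elements, so |G| = 8.

Answer: 8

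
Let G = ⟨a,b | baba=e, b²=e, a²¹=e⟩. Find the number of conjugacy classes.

The conjugacy classes (representative and size) are:
  [e] (size 1), [a²⁰] (size 2), [a²] (size 2), [a³] (size 2), [a¹⁷] (size 2), [a⁵] (size 2), [a⁶] (size 2), [a⁷] (size 2), [a⁸] (size 2), [a⁹] (size 2), [a¹⁰] (size 2), [b] (size 21).
Class equation: 1 + 2 + 2 + 2 + 2 + 2 + 2 + 2 + 2 + 2 + 2 + 21 = 42 = |G|. So G has 12 conjugacy classes.

Answer: 12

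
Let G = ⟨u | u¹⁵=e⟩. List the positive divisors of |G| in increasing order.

|G| = 15 = 3 · 5. By Lagrange's theorem the order of any subgroup divides 15; the divisors of 15 are 1, 3, 5, 15.

Answer: 1, 3, 5, 15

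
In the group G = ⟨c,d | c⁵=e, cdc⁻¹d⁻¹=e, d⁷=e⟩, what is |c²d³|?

Compute successive powers until reaching e:
  (c²d³)¹ = c²d³, (c²d³)² = c⁴d⁶, (c²d³)³ = cd², (c²d³)⁴ = c³d⁵, (c²d³)⁵ = d, (c²d³)⁶ = c²d⁴, (c²d³)⁷ = c⁴, (c²d³)⁸ = cd³, (c²d³)⁹ = c³d⁶, (c²d³)¹⁰ = d², (c²d³)¹¹ = c²d⁵, (c²d³)¹² = c⁴d, (c²d³)¹³ = cd⁴, (c²d³)¹⁴ = c³, (c²d³)¹⁵ = d³, (c²d³)¹⁶ = c²d⁶, (c²d³)¹⁷ = c⁴d², (c²d³)¹⁸ = cd⁵, (c²d³)¹⁹ = c³d, (c²d³)²⁰ = d⁴, (c²d³)²¹ = c², (c²d³)²² = c⁴d³, (c²d³)²³ = cd⁶, (c²d³)²⁴ = c³d², (c²d³)²⁵ = d⁵, (c²d³)²⁶ = c²d, (c²d³)²⁷ = c⁴d⁴, (c²d³)²⁸ = c, (c²d³)²⁹ = c³d³, (c²d³)³⁰ = d⁶, (c²d³)³¹ = c²d², (c²d³)³² = c⁴d⁵, (c²d³)³³ = cd, (c²d³)³⁴ = c³d⁴, (c²d³)³⁵ = e.
The smallest positive k with (c²d³)ᵏ = e is 35.

Answer: 35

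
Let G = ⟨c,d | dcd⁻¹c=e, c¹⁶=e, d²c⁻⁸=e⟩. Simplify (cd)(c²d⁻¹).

Compute (cd) · (c²d⁻¹) by multiplying left to right and reducing via the relations at each step:
  (cd) · c² = c⁷d⁻¹
  (c⁷d⁻¹) · d⁻¹ = c¹⁵

Answer: c¹⁵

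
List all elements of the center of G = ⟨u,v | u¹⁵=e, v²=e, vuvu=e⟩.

An element z ∈ Z(G) iff z commutes with every generator.
For example e is central: e·u = u = u·e; e·v = v = v·e.
Whereas u ∉ Z(G) since u·v = uv ≠ u¹⁴v = v·u.
Checking each of the 30 elements this way gives Z(G) = {e}, of order 1.

Answer: {e}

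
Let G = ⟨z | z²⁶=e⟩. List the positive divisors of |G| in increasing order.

|G| = 26 = 2 · 13. By Lagrange's theorem the order of any subgroup divides 26; the divisors of 26 are 1, 2, 13, 26.

Answer: 1, 2, 13, 26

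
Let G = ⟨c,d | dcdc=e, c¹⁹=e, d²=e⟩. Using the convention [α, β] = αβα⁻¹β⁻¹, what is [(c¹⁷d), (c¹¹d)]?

[(c¹⁷d), (c¹¹d)] = (c¹⁷d)·(c¹¹d)·(c¹⁷d)⁻¹·(c¹¹d)⁻¹.
  (c¹⁷d) · (c¹¹d) = c⁶
  (c⁶) · (c¹⁷d) = c⁴d
  (c⁴d) · (c¹¹d) = c¹²

Answer: c¹²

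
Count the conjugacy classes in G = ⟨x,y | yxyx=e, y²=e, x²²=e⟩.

The conjugacy classes (representative and size) are:
  [e] (size 1), [x] (size 2), [x²] (size 2), [x¹⁹] (size 2), [x⁴] (size 2), [x⁵] (size 2), [x⁶] (size 2), [x⁷] (size 2), [x⁸] (size 2), [x¹³] (size 2), [x¹⁰] (size 2), [x¹¹] (size 1), [x⁶y] (size 11), [xy] (size 11).
Class equation: 1 + 2 + 2 + 2 + 2 + 2 + 2 + 2 + 2 + 2 + 2 + 1 + 11 + 11 = 44 = |G|. So G has 14 conjugacy classes.

Answer: 14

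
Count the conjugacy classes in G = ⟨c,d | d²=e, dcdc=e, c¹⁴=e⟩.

The conjugacy classes (representative and size) are:
  [e] (size 1), [c¹³] (size 2), [c²] (size 2), [c³] (size 2), [c¹⁰] (size 2), [c⁵] (size 2), [c⁸] (size 2), [c⁷] (size 1), [c⁶d] (size 7), [c⁹d] (size 7).
Class equation: 1 + 2 + 2 + 2 + 2 + 2 + 2 + 1 + 7 + 7 = 28 = |G|. So G has 10 conjugacy classes.

Answer: 10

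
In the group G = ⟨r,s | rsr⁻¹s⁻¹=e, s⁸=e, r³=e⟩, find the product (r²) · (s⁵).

Compute (r²) · (s⁵) by multiplying left to right and reducing via the relations at each step:
  (r²) · s⁵ = r²s⁵

Answer: r²s⁵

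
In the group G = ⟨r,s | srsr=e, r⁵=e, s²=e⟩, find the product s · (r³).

Compute s · (r³) by multiplying left to right and reducing via the relations at each step:
  s · r³ = r²s

Answer: r²s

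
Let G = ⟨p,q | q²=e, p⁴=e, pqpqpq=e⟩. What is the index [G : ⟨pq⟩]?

First find ord(pq) by computing successive powers:
  (pq)¹ = pq, (pq)² = qp³, (pq)³ = e.
So |⟨pq⟩| = ord(pq) = 3. With |G| = 24, by Lagrange [G : ⟨pq⟩] = 24/3 = 8.

Answer: 8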